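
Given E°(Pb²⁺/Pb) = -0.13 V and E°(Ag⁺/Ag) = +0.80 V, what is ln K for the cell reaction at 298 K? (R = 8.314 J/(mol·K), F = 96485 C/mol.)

ln K = 72.4

E°_cell = +0.80 − (-0.13) = 0.93 V, with n = 2 electrons transferred.
At equilibrium E = 0, so the Nernst equation gives ln K = nFE°/RT = (2)(96485)(0.93)/((8.314)(298)) = 72.43.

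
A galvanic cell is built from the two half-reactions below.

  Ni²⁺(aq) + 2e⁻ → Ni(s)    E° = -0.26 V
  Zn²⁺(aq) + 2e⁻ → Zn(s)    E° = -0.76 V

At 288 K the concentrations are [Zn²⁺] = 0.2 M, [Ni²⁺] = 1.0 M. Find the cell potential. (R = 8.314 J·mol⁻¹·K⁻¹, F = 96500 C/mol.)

0.520 V

The Ni²⁺/Ni couple has the higher reduction potential and acts as the cathode, so E°_cell = -0.26 − (-0.76) = 0.50 V.
Balancing electrons gives n = 2; the reaction quotient is Q = [Zn²⁺]/[Ni²⁺] = 0.200.
E = E° − (RT/nF) ln Q = 0.50 − (8.314×288)/(2×96500) × (-1.609) = 0.500 + 0.020 = 0.520 V.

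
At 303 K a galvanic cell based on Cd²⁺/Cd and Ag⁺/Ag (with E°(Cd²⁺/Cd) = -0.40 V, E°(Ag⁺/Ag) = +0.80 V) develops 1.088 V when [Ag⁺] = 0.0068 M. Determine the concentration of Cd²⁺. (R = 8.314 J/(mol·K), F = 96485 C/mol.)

0.25 M

From the Nernst equation, ln Q = nF(E° − E)/RT = 2×96485×(1.20 − 1.088)/(8.314×303) = 8.579, so Q = 5320.
With Q = [Cd²⁺]/[Ag⁺]^2 and the known concentrations, [Cd²⁺] in the numerator gives [Cd²⁺] = 0.25 M.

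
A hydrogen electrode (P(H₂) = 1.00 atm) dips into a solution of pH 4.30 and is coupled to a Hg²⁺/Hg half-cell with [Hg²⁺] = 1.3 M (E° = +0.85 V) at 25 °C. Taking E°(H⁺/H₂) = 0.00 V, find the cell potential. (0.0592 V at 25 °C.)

The Hg²⁺/Hg couple is the cathode, so E°_cell = 0.85 V; n = 2.
[H⁺] = 10^(−4.30) = 5 × 10^-5 M, and Q = [H⁺]^2 / ([Hg²⁺]·P(H₂)) = 1.93 × 10^-9.
E = E° − (0.0592/2) log Q = 0.85 − (0.0592/2)(-8.714) = 1.108 V.

1.11 V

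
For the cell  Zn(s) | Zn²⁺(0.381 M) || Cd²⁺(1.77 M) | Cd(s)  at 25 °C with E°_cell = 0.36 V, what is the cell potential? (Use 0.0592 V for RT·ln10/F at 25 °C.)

Balancing electrons gives n = 2; the reaction quotient is Q = [Zn²⁺]/[Cd²⁺] = 0.215.
At 25 °C, E = E° − (0.0592/n) log Q = 0.36 − (0.0592/2)(-0.667) = 0.360 + 0.020 = 0.380 V.

0.380 V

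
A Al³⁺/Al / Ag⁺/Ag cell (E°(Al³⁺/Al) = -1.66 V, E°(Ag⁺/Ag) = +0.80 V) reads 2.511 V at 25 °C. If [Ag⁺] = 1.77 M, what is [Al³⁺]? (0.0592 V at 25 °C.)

From the Nernst equation, log Q = n(E° − E)/0.0592 = 3(2.46 − 2.511)/0.0592 = -2.584, so Q = 0.00260.
With Q = [Al³⁺]/[Ag⁺]^3 and the known concentrations, [Al³⁺] in the numerator gives [Al³⁺] = 0.014 M.

0.014 M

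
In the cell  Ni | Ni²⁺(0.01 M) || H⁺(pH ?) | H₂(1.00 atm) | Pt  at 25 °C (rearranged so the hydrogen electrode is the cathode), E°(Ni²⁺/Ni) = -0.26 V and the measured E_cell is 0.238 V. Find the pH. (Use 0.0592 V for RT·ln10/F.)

E°_cell = 0.26 V and n = 2.
log Q = n(E° − E)/0.0592 = 2×(0.26 − 0.238)/0.0592 = 0.743.
With Q = [Ni²⁺]·P(H₂) / [H⁺]^2, solving for [H⁺] gives log[H⁺] = -1.372, so pH = 1.37.

pH = 1.37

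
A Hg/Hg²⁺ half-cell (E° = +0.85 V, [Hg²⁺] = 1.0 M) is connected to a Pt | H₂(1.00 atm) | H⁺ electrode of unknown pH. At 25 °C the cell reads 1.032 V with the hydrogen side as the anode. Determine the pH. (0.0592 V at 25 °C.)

pH = 3.07

E°_cell = 0.85 V and n = 2.
log Q = n(E° − E)/0.0592 = 2×(0.85 − 1.032)/0.0592 = -6.149.
With Q = [H⁺]^2 / ([Hg²⁺]·P(H₂)), solving for [H⁺] gives log[H⁺] = -3.074, so pH = 3.07.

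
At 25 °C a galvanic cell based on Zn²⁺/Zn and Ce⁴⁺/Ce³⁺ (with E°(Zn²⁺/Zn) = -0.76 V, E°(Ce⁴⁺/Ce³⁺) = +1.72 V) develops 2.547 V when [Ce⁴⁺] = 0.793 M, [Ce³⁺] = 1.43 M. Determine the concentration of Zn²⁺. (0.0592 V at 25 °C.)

From the Nernst equation, log Q = n(E° − E)/0.0592 = 2(2.48 − 2.547)/0.0592 = -2.264, so Q = 0.00545.
With Q = [Zn²⁺]·[Ce³⁺]^2/[Ce⁴⁺]^2 and the known concentrations, [Zn²⁺] in the numerator gives [Zn²⁺] = 0.0017 M.

0.0017 M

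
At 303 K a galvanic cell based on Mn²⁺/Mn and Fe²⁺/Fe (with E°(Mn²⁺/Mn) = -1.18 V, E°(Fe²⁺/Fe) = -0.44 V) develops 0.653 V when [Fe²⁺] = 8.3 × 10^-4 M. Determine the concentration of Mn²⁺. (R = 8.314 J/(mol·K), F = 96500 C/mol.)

From the Nernst equation, ln Q = nF(E° − E)/RT = 2×96500×(0.74 − 0.653)/(8.314×303) = 6.665, so Q = 785.
With Q = [Mn²⁺]/[Fe²⁺] and the known concentrations, [Mn²⁺] in the numerator gives [Mn²⁺] = 0.65 M.

0.65 M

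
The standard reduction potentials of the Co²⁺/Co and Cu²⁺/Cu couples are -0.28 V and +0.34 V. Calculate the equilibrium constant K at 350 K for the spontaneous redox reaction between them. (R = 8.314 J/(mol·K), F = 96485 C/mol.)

7.2 × 10^17

E°_cell = +0.34 − (-0.28) = 0.62 V, with n = 2 electrons transferred.
At equilibrium E = 0, so the Nernst equation gives ln K = nFE°/RT = (2)(96485)(0.62)/((8.314)(350)) = 41.12.
K = e^41.12 = 7.2 × 10^17.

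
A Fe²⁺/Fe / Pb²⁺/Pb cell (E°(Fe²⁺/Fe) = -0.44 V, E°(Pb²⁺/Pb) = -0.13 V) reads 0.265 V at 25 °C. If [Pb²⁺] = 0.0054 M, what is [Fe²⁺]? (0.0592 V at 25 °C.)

From the Nernst equation, log Q = n(E° − E)/0.0592 = 2(0.31 − 0.265)/0.0592 = 1.520, so Q = 33.1.
With Q = [Fe²⁺]/[Pb²⁺] and the known concentrations, [Fe²⁺] in the numerator gives [Fe²⁺] = 0.18 M.

0.18 M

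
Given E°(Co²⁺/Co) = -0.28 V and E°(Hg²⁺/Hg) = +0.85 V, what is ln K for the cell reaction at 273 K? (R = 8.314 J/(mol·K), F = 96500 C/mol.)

E°_cell = +0.85 − (-0.28) = 1.13 V, with n = 2 electrons transferred.
At equilibrium E = 0, so the Nernst equation gives ln K = nFE°/RT = (2)(96500)(1.13)/((8.314)(273)) = 96.09.

ln K = 96.1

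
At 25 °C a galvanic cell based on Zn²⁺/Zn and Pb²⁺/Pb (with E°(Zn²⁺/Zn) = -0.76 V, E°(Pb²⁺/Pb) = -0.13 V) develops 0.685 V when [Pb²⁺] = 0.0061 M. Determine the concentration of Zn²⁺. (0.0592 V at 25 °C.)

From the Nernst equation, log Q = n(E° − E)/0.0592 = 2(0.63 − 0.685)/0.0592 = -1.858, so Q = 0.0139.
With Q = [Zn²⁺]/[Pb²⁺] and the known concentrations, [Zn²⁺] in the numerator gives [Zn²⁺] = 8.5 × 10^-5 M.

8.5 × 10^-5 M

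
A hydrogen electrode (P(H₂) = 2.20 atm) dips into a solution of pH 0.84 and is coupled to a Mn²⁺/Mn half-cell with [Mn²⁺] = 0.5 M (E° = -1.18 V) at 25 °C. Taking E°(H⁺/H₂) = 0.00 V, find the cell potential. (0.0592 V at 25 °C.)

1.13 V

The hydrogen couple is the cathode, so E°_cell = 1.18 V; n = 2.
[H⁺] = 10^(−0.84) = 0.14 M, and Q = [Mn²⁺]·P(H₂) / [H⁺]^2 = 52.6.
E = E° − (0.0592/2) log Q = 1.18 − (0.0592/2)(1.721) = 1.129 V.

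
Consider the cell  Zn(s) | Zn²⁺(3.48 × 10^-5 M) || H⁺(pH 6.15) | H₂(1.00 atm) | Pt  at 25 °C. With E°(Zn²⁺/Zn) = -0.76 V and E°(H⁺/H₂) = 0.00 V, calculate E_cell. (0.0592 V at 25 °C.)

0.53 V

The hydrogen couple is the cathode, so E°_cell = 0.76 V; n = 2.
[H⁺] = 10^(−6.15) = 7.1 × 10^-7 M, and Q = [Zn²⁺]·P(H₂) / [H⁺]^2 = 6.94 × 10^7.
E = E° − (0.0592/2) log Q = 0.76 − (0.0592/2)(7.842) = 0.528 V.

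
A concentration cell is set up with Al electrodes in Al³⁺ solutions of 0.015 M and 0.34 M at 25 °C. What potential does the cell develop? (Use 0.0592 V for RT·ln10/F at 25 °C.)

0.027 V

Both half-cells are Al³⁺/Al, so E°_cell = 0. The concentrated side is the cathode; the cell reaction moves Al³⁺ from high to low concentration with n = 3.
Q = [Al³⁺]_dilute/[Al³⁺]_conc = 0.015/0.34 = 0.0441.
E = 0 − (0.0592/3) log Q = −(0.0592/3)(-1.355) = 0.0267 V.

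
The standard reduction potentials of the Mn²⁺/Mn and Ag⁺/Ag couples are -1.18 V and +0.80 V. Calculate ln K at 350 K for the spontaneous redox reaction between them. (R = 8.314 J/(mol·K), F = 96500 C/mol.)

E°_cell = +0.80 − (-1.18) = 1.98 V, with n = 2 electrons transferred.
At equilibrium E = 0, so the Nernst equation gives ln K = nFE°/RT = (2)(96500)(1.98)/((8.314)(350)) = 131.32.

ln K = 131.3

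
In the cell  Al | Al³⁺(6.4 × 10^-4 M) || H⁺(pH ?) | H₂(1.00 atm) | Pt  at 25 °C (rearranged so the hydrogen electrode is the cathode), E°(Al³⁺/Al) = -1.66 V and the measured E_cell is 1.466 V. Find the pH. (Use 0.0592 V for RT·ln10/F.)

E°_cell = 1.66 V and n = 6.
log Q = n(E° − E)/0.0592 = 6×(1.66 − 1.466)/0.0592 = 19.662.
With Q = [Al³⁺]^2·P(H₂)^3 / [H⁺]^6, solving for [H⁺] gives log[H⁺] = -4.342, so pH = 4.34.

pH = 4.34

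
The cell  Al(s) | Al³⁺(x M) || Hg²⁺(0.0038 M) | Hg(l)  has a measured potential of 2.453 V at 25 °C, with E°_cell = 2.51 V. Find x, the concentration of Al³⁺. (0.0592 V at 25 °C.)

0.18 M

From the Nernst equation, log Q = n(E° − E)/0.0592 = 6(2.51 − 2.453)/0.0592 = 5.777, so Q = 5.98 × 10^5.
With Q = [Al³⁺]^2/[Hg²⁺]^3 and the known concentrations, [Al³⁺]^2 in the numerator gives [Al³⁺] = 0.18 M.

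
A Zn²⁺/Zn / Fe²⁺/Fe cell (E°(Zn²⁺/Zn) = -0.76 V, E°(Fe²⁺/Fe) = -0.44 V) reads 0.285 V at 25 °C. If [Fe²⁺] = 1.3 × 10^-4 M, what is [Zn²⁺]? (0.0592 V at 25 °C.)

From the Nernst equation, log Q = n(E° − E)/0.0592 = 2(0.32 − 0.285)/0.0592 = 1.182, so Q = 15.2.
With Q = [Zn²⁺]/[Fe²⁺] and the known concentrations, [Zn²⁺] in the numerator gives [Zn²⁺] = 0.002 M.

0.002 M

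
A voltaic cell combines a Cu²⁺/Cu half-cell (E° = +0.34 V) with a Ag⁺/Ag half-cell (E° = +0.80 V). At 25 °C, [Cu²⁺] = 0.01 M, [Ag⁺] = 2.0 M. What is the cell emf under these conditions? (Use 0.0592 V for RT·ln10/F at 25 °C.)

The Ag⁺/Ag couple has the higher reduction potential and acts as the cathode, so E°_cell = +0.80 − (+0.34) = 0.46 V.
Balancing electrons gives n = 2; the reaction quotient is Q = [Cu²⁺]/[Ag⁺]^2 = 0.00250.
At 25 °C, E = E° − (0.0592/n) log Q = 0.46 − (0.0592/2)(-2.602) = 0.460 + 0.077 = 0.537 V.

0.537 V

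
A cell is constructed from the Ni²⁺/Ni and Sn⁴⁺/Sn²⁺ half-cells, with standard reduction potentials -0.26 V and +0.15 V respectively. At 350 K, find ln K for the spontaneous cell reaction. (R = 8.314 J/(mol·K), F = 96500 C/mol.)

E°_cell = +0.15 − (-0.26) = 0.41 V, with n = 2 electrons transferred.
At equilibrium E = 0, so the Nernst equation gives ln K = nFE°/RT = (2)(96500)(0.41)/((8.314)(350)) = 27.19.

ln K = 27.2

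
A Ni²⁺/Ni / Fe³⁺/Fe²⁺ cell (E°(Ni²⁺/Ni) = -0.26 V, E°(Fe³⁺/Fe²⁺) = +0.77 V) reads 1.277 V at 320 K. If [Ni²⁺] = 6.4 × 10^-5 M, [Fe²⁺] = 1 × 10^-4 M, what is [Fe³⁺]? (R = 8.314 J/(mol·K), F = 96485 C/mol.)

0.0062 M

From the Nernst equation, ln Q = nF(E° − E)/RT = 2×96485×(1.03 − 1.277)/(8.314×320) = -17.915, so Q = 1.66 × 10^-8.
With Q = [Ni²⁺]·[Fe²⁺]^2/[Fe³⁺]^2 and the known concentrations, [Fe³⁺]^2 in the denominator gives [Fe³⁺] = 0.0062 M.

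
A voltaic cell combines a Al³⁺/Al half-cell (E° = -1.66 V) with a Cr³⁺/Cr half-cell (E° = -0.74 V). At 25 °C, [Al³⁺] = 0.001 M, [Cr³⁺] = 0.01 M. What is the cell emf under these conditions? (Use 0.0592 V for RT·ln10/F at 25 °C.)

0.940 V

The Cr³⁺/Cr couple has the higher reduction potential and acts as the cathode, so E°_cell = -0.74 − (-1.66) = 0.92 V.
Balancing electrons gives n = 3; the reaction quotient is Q = [Al³⁺]/[Cr³⁺] = 0.100.
At 25 °C, E = E° − (0.0592/n) log Q = 0.92 − (0.0592/3)(-1.000) = 0.920 + 0.020 = 0.940 V.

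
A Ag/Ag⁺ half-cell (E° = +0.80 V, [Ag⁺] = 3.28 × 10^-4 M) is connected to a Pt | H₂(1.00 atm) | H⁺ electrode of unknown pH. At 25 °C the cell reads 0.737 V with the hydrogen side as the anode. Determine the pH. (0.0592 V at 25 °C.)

pH = 2.42

E°_cell = 0.80 V and n = 2.
log Q = n(E° − E)/0.0592 = 2×(0.80 − 0.737)/0.0592 = 2.128.
With Q = [H⁺]^2 / ([Ag⁺]^2·P(H₂)), solving for [H⁺] gives log[H⁺] = -2.420, so pH = 2.42.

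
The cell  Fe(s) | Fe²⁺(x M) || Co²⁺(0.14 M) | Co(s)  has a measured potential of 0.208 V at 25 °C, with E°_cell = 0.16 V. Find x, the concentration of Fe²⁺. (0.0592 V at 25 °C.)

From the Nernst equation, log Q = n(E° − E)/0.0592 = 2(0.16 − 0.208)/0.0592 = -1.622, so Q = 0.0239.
With Q = [Fe²⁺]/[Co²⁺] and the known concentrations, [Fe²⁺] in the numerator gives [Fe²⁺] = 0.0033 M.

0.0033 M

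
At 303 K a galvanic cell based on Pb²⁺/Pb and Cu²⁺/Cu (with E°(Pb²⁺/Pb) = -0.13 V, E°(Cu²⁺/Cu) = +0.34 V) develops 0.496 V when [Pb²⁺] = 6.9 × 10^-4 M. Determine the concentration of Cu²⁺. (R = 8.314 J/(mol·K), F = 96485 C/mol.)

0.0051 M

From the Nernst equation, ln Q = nF(E° − E)/RT = 2×96485×(0.47 − 0.496)/(8.314×303) = -1.992, so Q = 0.136.
With Q = [Pb²⁺]/[Cu²⁺] and the known concentrations, [Cu²⁺] in the denominator gives [Cu²⁺] = 0.0051 M.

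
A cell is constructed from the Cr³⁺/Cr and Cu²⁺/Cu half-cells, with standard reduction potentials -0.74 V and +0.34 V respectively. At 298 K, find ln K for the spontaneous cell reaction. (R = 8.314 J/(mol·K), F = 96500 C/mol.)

ln K = 252.4

E°_cell = +0.34 − (-0.74) = 1.08 V, with n = 6 electrons transferred.
At equilibrium E = 0, so the Nernst equation gives ln K = nFE°/RT = (6)(96500)(1.08)/((8.314)(298)) = 252.39.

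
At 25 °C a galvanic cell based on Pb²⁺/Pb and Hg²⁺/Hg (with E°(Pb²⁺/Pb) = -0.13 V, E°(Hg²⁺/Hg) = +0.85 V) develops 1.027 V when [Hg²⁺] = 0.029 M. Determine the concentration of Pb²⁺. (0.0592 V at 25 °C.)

From the Nernst equation, log Q = n(E° − E)/0.0592 = 2(0.98 − 1.027)/0.0592 = -1.588, so Q = 0.0258.
With Q = [Pb²⁺]/[Hg²⁺] and the known concentrations, [Pb²⁺] in the numerator gives [Pb²⁺] = 7.5 × 10^-4 M.

7.5 × 10^-4 M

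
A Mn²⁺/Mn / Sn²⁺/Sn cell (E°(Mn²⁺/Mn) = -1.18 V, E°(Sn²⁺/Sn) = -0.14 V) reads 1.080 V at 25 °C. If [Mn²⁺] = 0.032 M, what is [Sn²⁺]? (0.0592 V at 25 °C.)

0.72 M

From the Nernst equation, log Q = n(E° − E)/0.0592 = 2(1.04 − 1.080)/0.0592 = -1.351, so Q = 0.0445.
With Q = [Mn²⁺]/[Sn²⁺] and the known concentrations, [Sn²⁺] in the denominator gives [Sn²⁺] = 0.72 M.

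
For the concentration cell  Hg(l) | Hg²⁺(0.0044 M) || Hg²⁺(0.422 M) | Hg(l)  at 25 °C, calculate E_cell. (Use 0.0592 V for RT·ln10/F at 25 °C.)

0.059 V

Both half-cells are Hg²⁺/Hg, so E°_cell = 0. The concentrated side is the cathode; the cell reaction moves Hg²⁺ from high to low concentration with n = 2.
Q = [Hg²⁺]_dilute/[Hg²⁺]_conc = 0.0044/0.422 = 0.0104.
E = 0 − (0.0592/2) log Q = −(0.0592/2)(-1.982) = 0.0587 V.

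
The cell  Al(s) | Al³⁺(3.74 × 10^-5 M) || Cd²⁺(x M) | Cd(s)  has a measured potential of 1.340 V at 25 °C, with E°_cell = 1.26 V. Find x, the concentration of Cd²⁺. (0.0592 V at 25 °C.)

From the Nernst equation, log Q = n(E° − E)/0.0592 = 6(1.26 − 1.340)/0.0592 = -8.108, so Q = 7.8 × 10^-9.
With Q = [Al³⁺]^2/[Cd²⁺]^3 and the known concentrations, [Cd²⁺]^3 in the denominator gives [Cd²⁺] = 0.56 M.

0.56 M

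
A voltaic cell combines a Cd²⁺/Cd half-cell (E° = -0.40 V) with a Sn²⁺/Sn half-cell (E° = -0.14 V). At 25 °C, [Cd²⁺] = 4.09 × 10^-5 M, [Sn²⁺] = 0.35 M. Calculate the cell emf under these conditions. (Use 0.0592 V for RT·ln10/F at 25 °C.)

0.376 V

The Sn²⁺/Sn couple has the higher reduction potential and acts as the cathode, so E°_cell = -0.14 − (-0.40) = 0.26 V.
Balancing electrons gives n = 2; the reaction quotient is Q = [Cd²⁺]/[Sn²⁺] = 1.17 × 10^-4.
At 25 °C, E = E° − (0.0592/n) log Q = 0.26 − (0.0592/2)(-3.932) = 0.260 + 0.116 = 0.376 V.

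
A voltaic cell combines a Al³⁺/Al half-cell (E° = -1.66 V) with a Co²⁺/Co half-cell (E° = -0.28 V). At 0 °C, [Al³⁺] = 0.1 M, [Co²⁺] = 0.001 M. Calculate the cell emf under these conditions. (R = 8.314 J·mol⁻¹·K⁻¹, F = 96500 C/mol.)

1.32 V

The Co²⁺/Co couple has the higher reduction potential and acts as the cathode, so E°_cell = -0.28 − (-1.66) = 1.38 V.
Balancing electrons gives n = 6; the reaction quotient is Q = [Al³⁺]^2/[Co²⁺]^3 = 1 × 10^7.
E = E° − (RT/nF) ln Q = 1.38 − (8.314×273)/(6×96500) × (16.118) = 1.380 − 0.063 = 1.317 V.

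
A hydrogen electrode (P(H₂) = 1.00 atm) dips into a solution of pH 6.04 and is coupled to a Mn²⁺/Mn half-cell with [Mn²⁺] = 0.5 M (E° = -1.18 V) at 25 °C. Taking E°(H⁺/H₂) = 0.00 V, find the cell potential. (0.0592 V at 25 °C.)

The hydrogen couple is the cathode, so E°_cell = 1.18 V; n = 2.
[H⁺] = 10^(−6.04) = 9.1 × 10^-7 M, and Q = [Mn²⁺]·P(H₂) / [H⁺]^2 = 6.01 × 10^11.
E = E° − (0.0592/2) log Q = 1.18 − (0.0592/2)(11.779) = 0.831 V.

0.83 V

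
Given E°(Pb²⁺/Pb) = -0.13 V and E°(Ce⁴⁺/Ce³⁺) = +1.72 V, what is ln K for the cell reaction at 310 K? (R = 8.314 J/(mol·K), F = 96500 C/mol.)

ln K = 138.5

E°_cell = +1.72 − (-0.13) = 1.85 V, with n = 2 electrons transferred.
At equilibrium E = 0, so the Nernst equation gives ln K = nFE°/RT = (2)(96500)(1.85)/((8.314)(310)) = 138.53.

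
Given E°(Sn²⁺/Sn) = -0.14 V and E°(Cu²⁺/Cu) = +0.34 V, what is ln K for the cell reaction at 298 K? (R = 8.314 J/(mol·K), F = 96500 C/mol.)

ln K = 37.4

E°_cell = +0.34 − (-0.14) = 0.48 V, with n = 2 electrons transferred.
At equilibrium E = 0, so the Nernst equation gives ln K = nFE°/RT = (2)(96500)(0.48)/((8.314)(298)) = 37.39.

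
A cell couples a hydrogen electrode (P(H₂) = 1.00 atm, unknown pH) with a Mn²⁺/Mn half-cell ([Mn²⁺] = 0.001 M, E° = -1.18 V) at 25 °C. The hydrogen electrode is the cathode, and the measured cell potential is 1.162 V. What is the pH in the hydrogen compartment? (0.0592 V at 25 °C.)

E°_cell = 1.18 V and n = 2.
log Q = n(E° − E)/0.0592 = 2×(1.18 − 1.162)/0.0592 = 0.608.
With Q = [Mn²⁺]·P(H₂) / [H⁺]^2, solving for [H⁺] gives log[H⁺] = -1.804, so pH = 1.80.

pH = 1.80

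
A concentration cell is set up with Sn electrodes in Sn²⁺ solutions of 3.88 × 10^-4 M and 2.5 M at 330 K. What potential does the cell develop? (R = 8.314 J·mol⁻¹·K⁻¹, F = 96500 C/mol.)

0.12 V

Both half-cells are Sn²⁺/Sn, so E°_cell = 0. The concentrated side is the cathode; the cell reaction moves Sn²⁺ from high to low concentration with n = 2.
Q = [Sn²⁺]_dilute/[Sn²⁺]_conc = 3.88 × 10^-4/2.5 = 1.55 × 10^-4.
E = 0 − (RT/nF) ln Q = −((8.314×330)/(2×96500))(-8.771) = 0.1247 V.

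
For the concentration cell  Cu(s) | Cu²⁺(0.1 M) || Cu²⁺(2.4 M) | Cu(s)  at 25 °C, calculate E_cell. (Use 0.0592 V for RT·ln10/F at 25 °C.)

0.041 V

Both half-cells are Cu²⁺/Cu, so E°_cell = 0. The concentrated side is the cathode; the cell reaction moves Cu²⁺ from high to low concentration with n = 2.
Q = [Cu²⁺]_dilute/[Cu²⁺]_conc = 0.1/2.4 = 0.0417.
E = 0 − (0.0592/2) log Q = −(0.0592/2)(-1.380) = 0.0408 V.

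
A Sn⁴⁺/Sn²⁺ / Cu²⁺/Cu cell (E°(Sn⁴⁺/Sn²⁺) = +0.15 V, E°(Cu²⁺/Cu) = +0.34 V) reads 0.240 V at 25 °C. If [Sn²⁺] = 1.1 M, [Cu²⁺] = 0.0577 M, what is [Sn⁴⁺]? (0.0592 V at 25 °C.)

0.0013 M

From the Nernst equation, log Q = n(E° − E)/0.0592 = 2(0.19 − 0.240)/0.0592 = -1.689, so Q = 0.0205.
With Q = [Sn⁴⁺]/([Sn²⁺]·[Cu²⁺]) and the known concentrations, [Sn⁴⁺] in the numerator gives [Sn⁴⁺] = 0.0013 M.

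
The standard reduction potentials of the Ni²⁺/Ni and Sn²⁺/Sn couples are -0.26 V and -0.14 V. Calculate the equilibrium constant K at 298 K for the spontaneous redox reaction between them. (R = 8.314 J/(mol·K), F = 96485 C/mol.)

1.1 × 10^4

E°_cell = -0.14 − (-0.26) = 0.12 V, with n = 2 electrons transferred.
At equilibrium E = 0, so the Nernst equation gives ln K = nFE°/RT = (2)(96485)(0.12)/((8.314)(298)) = 9.35.
K = e^9.35 = 1.1 × 10^4.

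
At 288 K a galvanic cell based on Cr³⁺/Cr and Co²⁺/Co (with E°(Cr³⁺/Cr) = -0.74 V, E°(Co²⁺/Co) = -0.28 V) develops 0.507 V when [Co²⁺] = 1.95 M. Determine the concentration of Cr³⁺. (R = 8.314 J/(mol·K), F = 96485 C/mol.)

From the Nernst equation, ln Q = nF(E° − E)/RT = 6×96485×(0.46 − 0.507)/(8.314×288) = -11.363, so Q = 1.16 × 10^-5.
With Q = [Cr³⁺]^2/[Co²⁺]^3 and the known concentrations, [Cr³⁺]^2 in the numerator gives [Cr³⁺] = 0.0093 M.

0.0093 M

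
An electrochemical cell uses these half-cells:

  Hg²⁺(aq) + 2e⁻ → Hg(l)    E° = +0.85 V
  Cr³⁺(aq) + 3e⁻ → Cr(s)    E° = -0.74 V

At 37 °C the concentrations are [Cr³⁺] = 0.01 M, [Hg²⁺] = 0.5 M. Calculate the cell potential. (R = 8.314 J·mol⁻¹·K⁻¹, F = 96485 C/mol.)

The Hg²⁺/Hg couple has the higher reduction potential and acts as the cathode, so E°_cell = +0.85 − (-0.74) = 1.59 V.
Balancing electrons gives n = 6; the reaction quotient is Q = [Cr³⁺]^2/[Hg²⁺]^3 = 8 × 10^-4.
E = E° − (RT/nF) ln Q = 1.59 − (8.314×310)/(6×96485) × (-7.131) = 1.590 + 0.032 = 1.622 V.

1.62 V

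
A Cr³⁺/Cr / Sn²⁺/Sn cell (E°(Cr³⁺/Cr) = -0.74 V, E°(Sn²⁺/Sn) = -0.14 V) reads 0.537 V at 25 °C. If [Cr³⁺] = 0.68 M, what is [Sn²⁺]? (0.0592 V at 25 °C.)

0.0058 M

From the Nernst equation, log Q = n(E° − E)/0.0592 = 6(0.60 − 0.537)/0.0592 = 6.385, so Q = 2.43 × 10^6.
With Q = [Cr³⁺]^2/[Sn²⁺]^3 and the known concentrations, [Sn²⁺]^3 in the denominator gives [Sn²⁺] = 0.0058 M.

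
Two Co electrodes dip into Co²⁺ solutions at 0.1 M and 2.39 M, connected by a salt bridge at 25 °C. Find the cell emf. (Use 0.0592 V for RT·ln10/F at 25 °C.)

0.041 V

Both half-cells are Co²⁺/Co, so E°_cell = 0. The concentrated side is the cathode; the cell reaction moves Co²⁺ from high to low concentration with n = 2.
Q = [Co²⁺]_dilute/[Co²⁺]_conc = 0.1/2.39 = 0.0418.
E = 0 − (0.0592/2) log Q = −(0.0592/2)(-1.378) = 0.0408 V.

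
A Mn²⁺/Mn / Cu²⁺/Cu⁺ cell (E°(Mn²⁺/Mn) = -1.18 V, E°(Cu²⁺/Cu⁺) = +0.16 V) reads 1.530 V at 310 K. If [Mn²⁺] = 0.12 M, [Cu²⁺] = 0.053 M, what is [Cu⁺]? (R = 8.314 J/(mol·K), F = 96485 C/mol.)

1.2 × 10^-4 M

From the Nernst equation, ln Q = nF(E° − E)/RT = 2×96485×(1.34 − 1.530)/(8.314×310) = -14.226, so Q = 6.64 × 10^-7.
With Q = [Mn²⁺]·[Cu⁺]^2/[Cu²⁺]^2 and the known concentrations, [Cu⁺]^2 in the numerator gives [Cu⁺] = 1.2 × 10^-4 M.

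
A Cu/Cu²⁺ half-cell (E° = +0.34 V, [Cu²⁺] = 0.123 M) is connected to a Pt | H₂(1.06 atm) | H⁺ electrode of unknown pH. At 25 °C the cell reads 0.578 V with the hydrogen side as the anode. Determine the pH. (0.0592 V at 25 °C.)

pH = 4.46

E°_cell = 0.34 V and n = 2.
log Q = n(E° − E)/0.0592 = 2×(0.34 − 0.578)/0.0592 = -8.041.
With Q = [H⁺]^2 / ([Cu²⁺]·P(H₂)), solving for [H⁺] gives log[H⁺] = -4.463, so pH = 4.46.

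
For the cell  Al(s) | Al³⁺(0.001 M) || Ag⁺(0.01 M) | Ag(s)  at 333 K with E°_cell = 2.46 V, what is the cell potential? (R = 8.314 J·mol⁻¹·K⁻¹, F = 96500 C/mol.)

Balancing electrons gives n = 3; the reaction quotient is Q = [Al³⁺]/[Ag⁺]^3 = 1000.
E = E° − (RT/nF) ln Q = 2.46 − (8.314×333)/(3×96500) × (6.908) = 2.460 − 0.066 = 2.394 V.

2.39 V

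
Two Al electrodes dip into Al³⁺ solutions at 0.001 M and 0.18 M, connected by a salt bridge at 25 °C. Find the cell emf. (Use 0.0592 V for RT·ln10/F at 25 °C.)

Both half-cells are Al³⁺/Al, so E°_cell = 0. The concentrated side is the cathode; the cell reaction moves Al³⁺ from high to low concentration with n = 3.
Q = [Al³⁺]_dilute/[Al³⁺]_conc = 0.001/0.18 = 0.00556.
E = 0 − (0.0592/3) log Q = −(0.0592/3)(-2.255) = 0.0445 V.

0.044 V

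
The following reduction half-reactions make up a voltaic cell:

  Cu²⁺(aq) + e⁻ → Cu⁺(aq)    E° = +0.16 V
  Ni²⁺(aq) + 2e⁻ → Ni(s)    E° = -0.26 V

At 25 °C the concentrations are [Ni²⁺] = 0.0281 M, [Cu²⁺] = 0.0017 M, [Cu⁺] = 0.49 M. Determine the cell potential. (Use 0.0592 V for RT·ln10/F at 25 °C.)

The Cu²⁺/Cu⁺ couple has the higher reduction potential and acts as the cathode, so E°_cell = +0.16 − (-0.26) = 0.42 V.
Balancing electrons gives n = 2; the reaction quotient is Q = [Ni²⁺]·[Cu⁺]^2/[Cu²⁺]^2 = 2330.
At 25 °C, E = E° − (0.0592/n) log Q = 0.42 − (0.0592/2)(3.368) = 0.420 − 0.100 = 0.320 V.

0.320 V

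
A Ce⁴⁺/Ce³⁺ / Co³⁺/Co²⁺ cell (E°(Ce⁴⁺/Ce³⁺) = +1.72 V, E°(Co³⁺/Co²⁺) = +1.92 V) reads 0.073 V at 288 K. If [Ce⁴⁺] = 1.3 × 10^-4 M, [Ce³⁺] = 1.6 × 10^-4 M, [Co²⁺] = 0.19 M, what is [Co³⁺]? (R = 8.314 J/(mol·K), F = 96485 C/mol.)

9.2 × 10^-4 M

From the Nernst equation, ln Q = nF(E° − E)/RT = 1×96485×(0.20 − 0.073)/(8.314×288) = 5.118, so Q = 167.
With Q = [Ce⁴⁺]·[Co²⁺]/([Ce³⁺]·[Co³⁺]) and the known concentrations, [Co³⁺] in the denominator gives [Co³⁺] = 9.2 × 10^-4 M.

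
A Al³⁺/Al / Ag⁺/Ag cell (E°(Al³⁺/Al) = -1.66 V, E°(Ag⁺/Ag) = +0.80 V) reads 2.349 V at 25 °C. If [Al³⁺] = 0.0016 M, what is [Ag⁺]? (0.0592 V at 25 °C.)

From the Nernst equation, log Q = n(E° − E)/0.0592 = 3(2.46 − 2.349)/0.0592 = 5.625, so Q = 4.22 × 10^5.
With Q = [Al³⁺]/[Ag⁺]^3 and the known concentrations, [Ag⁺]^3 in the denominator gives [Ag⁺] = 0.0016 M.

0.0016 M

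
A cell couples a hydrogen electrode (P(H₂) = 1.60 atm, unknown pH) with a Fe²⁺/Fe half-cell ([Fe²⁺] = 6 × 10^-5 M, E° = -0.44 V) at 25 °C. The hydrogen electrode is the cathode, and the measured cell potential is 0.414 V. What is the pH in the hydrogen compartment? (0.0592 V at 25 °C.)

E°_cell = 0.44 V and n = 2.
log Q = n(E° − E)/0.0592 = 2×(0.44 − 0.414)/0.0592 = 0.878.
With Q = [Fe²⁺]·P(H₂) / [H⁺]^2, solving for [H⁺] gives log[H⁺] = -2.448, so pH = 2.45.

pH = 2.45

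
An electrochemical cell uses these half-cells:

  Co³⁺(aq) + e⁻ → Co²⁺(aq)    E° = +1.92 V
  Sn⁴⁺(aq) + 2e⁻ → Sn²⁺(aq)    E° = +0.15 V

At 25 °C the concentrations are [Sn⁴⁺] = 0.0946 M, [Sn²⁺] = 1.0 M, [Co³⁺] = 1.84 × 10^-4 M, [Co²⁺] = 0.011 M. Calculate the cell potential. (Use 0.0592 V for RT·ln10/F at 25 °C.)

1.70 V

The Co³⁺/Co²⁺ couple has the higher reduction potential and acts as the cathode, so E°_cell = +1.92 − (+0.15) = 1.77 V.
Balancing electrons gives n = 2; the reaction quotient is Q = [Sn⁴⁺]·[Co²⁺]^2/([Sn²⁺]·[Co³⁺]^2) = 338.
At 25 °C, E = E° − (0.0592/n) log Q = 1.77 − (0.0592/2)(2.529) = 1.770 − 0.075 = 1.695 V.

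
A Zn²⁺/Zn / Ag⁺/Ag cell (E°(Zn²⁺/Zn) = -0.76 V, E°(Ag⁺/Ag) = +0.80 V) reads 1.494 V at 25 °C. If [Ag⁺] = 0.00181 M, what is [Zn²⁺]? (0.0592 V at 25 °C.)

5.6 × 10^-4 M

From the Nernst equation, log Q = n(E° − E)/0.0592 = 2(1.56 − 1.494)/0.0592 = 2.230, so Q = 170.
With Q = [Zn²⁺]/[Ag⁺]^2 and the known concentrations, [Zn²⁺] in the numerator gives [Zn²⁺] = 5.6 × 10^-4 M.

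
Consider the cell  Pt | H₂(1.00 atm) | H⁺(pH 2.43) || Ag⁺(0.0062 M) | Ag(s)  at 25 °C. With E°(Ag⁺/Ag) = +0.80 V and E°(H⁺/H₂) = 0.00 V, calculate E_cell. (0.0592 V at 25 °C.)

0.81 V

The Ag⁺/Ag couple is the cathode, so E°_cell = 0.80 V; n = 2.
[H⁺] = 10^(−2.43) = 0.0037 M, and Q = [H⁺]^2 / ([Ag⁺]^2·P(H₂)) = 0.359.
E = E° − (0.0592/2) log Q = 0.80 − (0.0592/2)(-0.445) = 0.813 V.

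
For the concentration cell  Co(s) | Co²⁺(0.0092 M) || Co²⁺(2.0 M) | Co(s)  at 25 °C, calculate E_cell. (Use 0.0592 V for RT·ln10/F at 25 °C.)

Both half-cells are Co²⁺/Co, so E°_cell = 0. The concentrated side is the cathode; the cell reaction moves Co²⁺ from high to low concentration with n = 2.
Q = [Co²⁺]_dilute/[Co²⁺]_conc = 0.0092/2.0 = 0.00460.
E = 0 − (0.0592/2) log Q = −(0.0592/2)(-2.337) = 0.0692 V.

0.069 V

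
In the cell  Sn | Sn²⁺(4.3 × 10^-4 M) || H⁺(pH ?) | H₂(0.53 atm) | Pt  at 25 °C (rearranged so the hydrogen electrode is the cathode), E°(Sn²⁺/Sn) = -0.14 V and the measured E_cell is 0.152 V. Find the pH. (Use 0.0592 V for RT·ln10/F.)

pH = 1.62

E°_cell = 0.14 V and n = 2.
log Q = n(E° − E)/0.0592 = 2×(0.14 − 0.152)/0.0592 = -0.405.
With Q = [Sn²⁺]·P(H₂) / [H⁺]^2, solving for [H⁺] gives log[H⁺] = -1.618, so pH = 1.62.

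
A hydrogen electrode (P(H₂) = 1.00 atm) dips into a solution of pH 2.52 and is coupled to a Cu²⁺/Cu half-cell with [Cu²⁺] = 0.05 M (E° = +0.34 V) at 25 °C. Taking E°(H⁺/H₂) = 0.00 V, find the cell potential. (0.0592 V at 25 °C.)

The Cu²⁺/Cu couple is the cathode, so E°_cell = 0.34 V; n = 2.
[H⁺] = 10^(−2.52) = 0.0030 M, and Q = [H⁺]^2 / ([Cu²⁺]·P(H₂)) = 1.82 × 10^-4.
E = E° − (0.0592/2) log Q = 0.34 − (0.0592/2)(-3.739) = 0.451 V.

0.45 V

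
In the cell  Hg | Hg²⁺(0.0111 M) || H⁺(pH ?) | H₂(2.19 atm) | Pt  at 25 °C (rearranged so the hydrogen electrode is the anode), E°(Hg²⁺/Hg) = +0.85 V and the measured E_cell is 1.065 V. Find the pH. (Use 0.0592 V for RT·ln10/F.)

pH = 4.44

E°_cell = 0.85 V and n = 2.
log Q = n(E° − E)/0.0592 = 2×(0.85 − 1.065)/0.0592 = -7.264.
With Q = [H⁺]^2 / ([Hg²⁺]·P(H₂)), solving for [H⁺] gives log[H⁺] = -4.439, so pH = 4.44.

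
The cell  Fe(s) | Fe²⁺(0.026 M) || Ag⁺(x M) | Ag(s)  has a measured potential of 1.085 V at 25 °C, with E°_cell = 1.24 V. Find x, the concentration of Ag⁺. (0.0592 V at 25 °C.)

From the Nernst equation, log Q = n(E° − E)/0.0592 = 2(1.24 − 1.085)/0.0592 = 5.236, so Q = 1.72 × 10^5.
With Q = [Fe²⁺]/[Ag⁺]^2 and the known concentrations, [Ag⁺]^2 in the denominator gives [Ag⁺] = 3.9 × 10^-4 M.

3.9 × 10^-4 M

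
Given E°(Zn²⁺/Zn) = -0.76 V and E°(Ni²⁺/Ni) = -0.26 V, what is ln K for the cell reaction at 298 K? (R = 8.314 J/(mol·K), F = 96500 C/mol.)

E°_cell = -0.26 − (-0.76) = 0.50 V, with n = 2 electrons transferred.
At equilibrium E = 0, so the Nernst equation gives ln K = nFE°/RT = (2)(96500)(0.50)/((8.314)(298)) = 38.95.

ln K = 38.9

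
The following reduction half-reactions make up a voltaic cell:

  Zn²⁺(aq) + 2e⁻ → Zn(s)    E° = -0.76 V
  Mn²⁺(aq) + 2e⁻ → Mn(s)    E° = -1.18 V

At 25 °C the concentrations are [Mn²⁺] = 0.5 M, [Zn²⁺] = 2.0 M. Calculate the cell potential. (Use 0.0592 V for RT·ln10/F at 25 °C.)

0.438 V

The Zn²⁺/Zn couple has the higher reduction potential and acts as the cathode, so E°_cell = -0.76 − (-1.18) = 0.42 V.
Balancing electrons gives n = 2; the reaction quotient is Q = [Mn²⁺]/[Zn²⁺] = 0.250.
At 25 °C, E = E° − (0.0592/n) log Q = 0.42 − (0.0592/2)(-0.602) = 0.420 + 0.018 = 0.438 V.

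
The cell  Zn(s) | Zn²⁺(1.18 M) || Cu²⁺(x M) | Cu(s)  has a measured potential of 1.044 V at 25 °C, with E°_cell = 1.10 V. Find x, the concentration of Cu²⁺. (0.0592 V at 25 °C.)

From the Nernst equation, log Q = n(E° − E)/0.0592 = 2(1.10 − 1.044)/0.0592 = 1.892, so Q = 78.0.
With Q = [Zn²⁺]/[Cu²⁺] and the known concentrations, [Cu²⁺] in the denominator gives [Cu²⁺] = 0.015 M.

0.015 M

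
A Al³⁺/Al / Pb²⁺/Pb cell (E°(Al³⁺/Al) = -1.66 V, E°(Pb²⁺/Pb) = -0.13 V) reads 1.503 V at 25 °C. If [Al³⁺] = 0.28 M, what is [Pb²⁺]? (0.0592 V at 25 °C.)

From the Nernst equation, log Q = n(E° − E)/0.0592 = 6(1.53 − 1.503)/0.0592 = 2.736, so Q = 545.
With Q = [Al³⁺]^2/[Pb²⁺]^3 and the known concentrations, [Pb²⁺]^3 in the denominator gives [Pb²⁺] = 0.052 M.

0.052 M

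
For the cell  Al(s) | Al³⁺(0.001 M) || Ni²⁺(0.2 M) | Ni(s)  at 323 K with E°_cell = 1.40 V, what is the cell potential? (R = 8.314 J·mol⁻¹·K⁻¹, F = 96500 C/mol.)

1.44 V

Balancing electrons gives n = 6; the reaction quotient is Q = [Al³⁺]^2/[Ni²⁺]^3 = 1.25 × 10^-4.
E = E° − (RT/nF) ln Q = 1.40 − (8.314×323)/(6×96500) × (-8.987) = 1.400 + 0.042 = 1.442 V.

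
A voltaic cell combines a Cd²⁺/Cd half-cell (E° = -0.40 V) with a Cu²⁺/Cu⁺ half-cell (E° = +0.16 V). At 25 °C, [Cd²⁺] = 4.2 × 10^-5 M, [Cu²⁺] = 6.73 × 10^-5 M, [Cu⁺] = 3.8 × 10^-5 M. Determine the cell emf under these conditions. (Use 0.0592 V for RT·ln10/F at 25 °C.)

The Cu²⁺/Cu⁺ couple has the higher reduction potential and acts as the cathode, so E°_cell = +0.16 − (-0.40) = 0.56 V.
Balancing electrons gives n = 2; the reaction quotient is Q = [Cd²⁺]·[Cu⁺]^2/[Cu²⁺]^2 = 1.34 × 10^-5.
At 25 °C, E = E° − (0.0592/n) log Q = 0.56 − (0.0592/2)(-4.873) = 0.560 + 0.144 = 0.704 V.

0.704 V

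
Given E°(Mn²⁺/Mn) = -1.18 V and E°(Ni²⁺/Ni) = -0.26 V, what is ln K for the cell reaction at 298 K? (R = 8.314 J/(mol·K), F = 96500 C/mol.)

E°_cell = -0.26 − (-1.18) = 0.92 V, with n = 2 electrons transferred.
At equilibrium E = 0, so the Nernst equation gives ln K = nFE°/RT = (2)(96500)(0.92)/((8.314)(298)) = 71.67.

ln K = 71.7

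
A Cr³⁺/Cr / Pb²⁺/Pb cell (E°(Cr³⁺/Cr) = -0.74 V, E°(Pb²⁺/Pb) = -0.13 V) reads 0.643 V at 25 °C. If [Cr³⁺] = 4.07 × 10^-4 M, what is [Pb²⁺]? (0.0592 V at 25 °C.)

From the Nernst equation, log Q = n(E° − E)/0.0592 = 6(0.61 − 0.643)/0.0592 = -3.345, so Q = 4.52 × 10^-4.
With Q = [Cr³⁺]^2/[Pb²⁺]^3 and the known concentrations, [Pb²⁺]^3 in the denominator gives [Pb²⁺] = 0.072 M.

0.072 M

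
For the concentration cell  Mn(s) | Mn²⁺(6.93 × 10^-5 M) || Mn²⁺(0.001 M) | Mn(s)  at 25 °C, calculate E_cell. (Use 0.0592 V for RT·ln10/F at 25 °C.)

Both half-cells are Mn²⁺/Mn, so E°_cell = 0. The concentrated side is the cathode; the cell reaction moves Mn²⁺ from high to low concentration with n = 2.
Q = [Mn²⁺]_dilute/[Mn²⁺]_conc = 6.93 × 10^-5/0.001 = 0.0693.
E = 0 − (0.0592/2) log Q = −(0.0592/2)(-1.159) = 0.0343 V.

0.034 V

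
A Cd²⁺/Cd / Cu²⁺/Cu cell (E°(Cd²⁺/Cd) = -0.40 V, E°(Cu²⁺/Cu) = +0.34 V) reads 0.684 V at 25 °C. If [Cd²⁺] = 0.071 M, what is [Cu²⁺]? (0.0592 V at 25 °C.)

9.1 × 10^-4 M

From the Nernst equation, log Q = n(E° − E)/0.0592 = 2(0.74 − 0.684)/0.0592 = 1.892, so Q = 78.0.
With Q = [Cd²⁺]/[Cu²⁺] and the known concentrations, [Cu²⁺] in the denominator gives [Cu²⁺] = 9.1 × 10^-4 M.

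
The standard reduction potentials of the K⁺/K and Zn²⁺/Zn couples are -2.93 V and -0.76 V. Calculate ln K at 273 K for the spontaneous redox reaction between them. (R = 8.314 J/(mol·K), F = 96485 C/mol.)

E°_cell = -0.76 − (-2.93) = 2.17 V, with n = 2 electrons transferred.
At equilibrium E = 0, so the Nernst equation gives ln K = nFE°/RT = (2)(96485)(2.17)/((8.314)(273)) = 184.49.

ln K = 184.5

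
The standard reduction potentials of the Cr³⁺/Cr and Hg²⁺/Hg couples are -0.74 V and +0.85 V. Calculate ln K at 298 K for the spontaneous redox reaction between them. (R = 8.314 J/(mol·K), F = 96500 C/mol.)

ln K = 371.6

E°_cell = +0.85 − (-0.74) = 1.59 V, with n = 6 electrons transferred.
At equilibrium E = 0, so the Nernst equation gives ln K = nFE°/RT = (6)(96500)(1.59)/((8.314)(298)) = 371.58.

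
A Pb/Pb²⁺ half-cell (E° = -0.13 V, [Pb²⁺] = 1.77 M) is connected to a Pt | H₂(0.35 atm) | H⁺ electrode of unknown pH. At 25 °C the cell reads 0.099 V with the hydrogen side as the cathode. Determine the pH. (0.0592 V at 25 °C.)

E°_cell = 0.13 V and n = 2.
log Q = n(E° − E)/0.0592 = 2×(0.13 − 0.099)/0.0592 = 1.047.
With Q = [Pb²⁺]·P(H₂) / [H⁺]^2, solving for [H⁺] gives log[H⁺] = -0.628, so pH = 0.63.

pH = 0.63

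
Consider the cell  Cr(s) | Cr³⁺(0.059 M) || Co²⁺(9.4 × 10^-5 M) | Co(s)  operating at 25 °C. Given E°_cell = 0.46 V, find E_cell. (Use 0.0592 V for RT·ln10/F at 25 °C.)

Balancing electrons gives n = 6; the reaction quotient is Q = [Cr³⁺]^2/[Co²⁺]^3 = 4.19 × 10^9.
At 25 °C, E = E° − (0.0592/n) log Q = 0.46 − (0.0592/6)(9.622) = 0.460 − 0.095 = 0.365 V.

0.365 V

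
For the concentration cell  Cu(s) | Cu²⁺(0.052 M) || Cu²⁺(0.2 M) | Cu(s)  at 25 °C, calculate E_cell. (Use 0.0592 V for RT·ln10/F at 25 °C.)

Both half-cells are Cu²⁺/Cu, so E°_cell = 0. The concentrated side is the cathode; the cell reaction moves Cu²⁺ from high to low concentration with n = 2.
Q = [Cu²⁺]_dilute/[Cu²⁺]_conc = 0.052/0.2 = 0.260.
E = 0 − (0.0592/2) log Q = −(0.0592/2)(-0.585) = 0.0173 V.

0.017 V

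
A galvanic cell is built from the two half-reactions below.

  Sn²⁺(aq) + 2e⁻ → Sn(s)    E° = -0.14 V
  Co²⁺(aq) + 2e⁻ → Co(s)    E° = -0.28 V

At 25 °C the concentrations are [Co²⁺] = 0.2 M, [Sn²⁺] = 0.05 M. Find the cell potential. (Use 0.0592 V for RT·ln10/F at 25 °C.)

The Sn²⁺/Sn couple has the higher reduction potential and acts as the cathode, so E°_cell = -0.14 − (-0.28) = 0.14 V.
Balancing electrons gives n = 2; the reaction quotient is Q = [Co²⁺]/[Sn²⁺] = 4.00.
At 25 °C, E = E° − (0.0592/n) log Q = 0.14 − (0.0592/2)(0.602) = 0.140 − 0.018 = 0.122 V.

0.122 V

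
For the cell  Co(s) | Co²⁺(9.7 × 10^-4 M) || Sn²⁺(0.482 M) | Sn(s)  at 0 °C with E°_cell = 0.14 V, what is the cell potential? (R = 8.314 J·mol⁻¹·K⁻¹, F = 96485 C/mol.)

0.213 V

Balancing electrons gives n = 2; the reaction quotient is Q = [Co²⁺]/[Sn²⁺] = 0.00201.
E = E° − (RT/nF) ln Q = 0.14 − (8.314×273)/(2×96485) × (-6.208) = 0.140 + 0.073 = 0.213 V.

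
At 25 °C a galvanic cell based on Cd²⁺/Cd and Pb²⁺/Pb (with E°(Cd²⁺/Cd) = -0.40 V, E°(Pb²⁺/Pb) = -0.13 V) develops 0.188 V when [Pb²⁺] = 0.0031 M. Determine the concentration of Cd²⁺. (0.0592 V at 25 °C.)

1.8 M

From the Nernst equation, log Q = n(E° − E)/0.0592 = 2(0.27 − 0.188)/0.0592 = 2.770, so Q = 589.
With Q = [Cd²⁺]/[Pb²⁺] and the known concentrations, [Cd²⁺] in the numerator gives [Cd²⁺] = 1.8 M.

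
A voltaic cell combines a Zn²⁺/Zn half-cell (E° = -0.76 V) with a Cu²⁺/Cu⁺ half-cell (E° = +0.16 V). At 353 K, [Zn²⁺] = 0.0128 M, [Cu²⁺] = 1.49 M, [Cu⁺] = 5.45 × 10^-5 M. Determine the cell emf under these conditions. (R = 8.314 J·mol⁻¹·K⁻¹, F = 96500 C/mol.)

The Cu²⁺/Cu⁺ couple has the higher reduction potential and acts as the cathode, so E°_cell = +0.16 − (-0.76) = 0.92 V.
Balancing electrons gives n = 2; the reaction quotient is Q = [Zn²⁺]·[Cu⁺]^2/[Cu²⁺]^2 = 1.71 × 10^-11.
E = E° − (RT/nF) ln Q = 0.92 − (8.314×353)/(2×96500) × (-24.790) = 0.920 + 0.377 = 1.297 V.

1.30 V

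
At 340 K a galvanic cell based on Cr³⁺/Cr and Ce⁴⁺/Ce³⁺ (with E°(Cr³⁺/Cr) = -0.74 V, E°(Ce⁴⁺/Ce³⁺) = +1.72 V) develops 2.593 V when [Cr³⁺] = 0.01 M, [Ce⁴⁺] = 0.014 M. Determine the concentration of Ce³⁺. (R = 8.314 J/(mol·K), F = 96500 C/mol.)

From the Nernst equation, ln Q = nF(E° − E)/RT = 3×96500×(2.46 − 2.593)/(8.314×340) = -13.621, so Q = 1.21 × 10^-6.
With Q = [Cr³⁺]·[Ce³⁺]^3/[Ce⁴⁺]^3 and the known concentrations, [Ce³⁺]^3 in the numerator gives [Ce³⁺] = 6.9 × 10^-4 M.

6.9 × 10^-4 M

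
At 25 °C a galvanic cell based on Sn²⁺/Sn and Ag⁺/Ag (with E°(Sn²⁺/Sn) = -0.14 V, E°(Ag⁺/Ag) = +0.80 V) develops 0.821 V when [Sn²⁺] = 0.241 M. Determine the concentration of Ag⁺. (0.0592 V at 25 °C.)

0.0048 M

From the Nernst equation, log Q = n(E° − E)/0.0592 = 2(0.94 − 0.821)/0.0592 = 4.020, so Q = 1.05 × 10^4.
With Q = [Sn²⁺]/[Ag⁺]^2 and the known concentrations, [Ag⁺]^2 in the denominator gives [Ag⁺] = 0.0048 M.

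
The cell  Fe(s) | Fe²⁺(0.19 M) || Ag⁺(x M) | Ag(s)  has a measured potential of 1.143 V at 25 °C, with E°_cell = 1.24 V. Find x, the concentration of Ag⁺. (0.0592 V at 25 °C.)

0.01 M

From the Nernst equation, log Q = n(E° − E)/0.0592 = 2(1.24 − 1.143)/0.0592 = 3.277, so Q = 1890.
With Q = [Fe²⁺]/[Ag⁺]^2 and the known concentrations, [Ag⁺]^2 in the denominator gives [Ag⁺] = 0.01 M.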